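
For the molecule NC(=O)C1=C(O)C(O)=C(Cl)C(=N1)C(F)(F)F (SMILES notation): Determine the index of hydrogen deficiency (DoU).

Degree of unsaturation = (number of rings) + (number of π bonds).
Ring closures in the SMILES: 1.
π bonds: 4 double bonds (each 1 DoU) → 4 DoU from unsaturation.
Total DoU = 1 + 4 = 5.

5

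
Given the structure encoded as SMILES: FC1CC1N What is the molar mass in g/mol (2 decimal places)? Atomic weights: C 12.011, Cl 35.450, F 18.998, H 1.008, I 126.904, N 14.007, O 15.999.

First, the molecular formula is C3H6FN (counting implicit H from valence).
  C: 3 × 12.011 = 36.033
  F: 1 × 18.998 = 18.998
  H: 6 × 1.008 = 6.048
  N: 1 × 14.007 = 14.007
Sum: 3×12.011 + 1×18.998 + 6×1.008 + 1×14.007 = 75.086 → 75.09 g/mol.

75.09 g/mol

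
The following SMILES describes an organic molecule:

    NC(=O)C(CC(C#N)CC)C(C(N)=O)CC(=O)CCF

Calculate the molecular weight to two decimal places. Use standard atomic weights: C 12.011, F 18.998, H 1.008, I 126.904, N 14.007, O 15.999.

First, the molecular formula is C13H20FN3O3 (counting implicit H from valence).
  C: 13 × 12.011 = 156.143
  F: 1 × 18.998 = 18.998
  H: 20 × 1.008 = 20.160
  N: 3 × 14.007 = 42.021
  O: 3 × 15.999 = 47.997
Sum: 13×12.011 + 1×18.998 + 20×1.008 + 3×14.007 + 3×15.999 = 285.319 → 285.32 g/mol.

285.32 g/mol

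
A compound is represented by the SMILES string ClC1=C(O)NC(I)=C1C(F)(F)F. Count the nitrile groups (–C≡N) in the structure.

Scan the SMILES for the nitrile motif — none present.
Groups that are present: 1 hydroxyl.

0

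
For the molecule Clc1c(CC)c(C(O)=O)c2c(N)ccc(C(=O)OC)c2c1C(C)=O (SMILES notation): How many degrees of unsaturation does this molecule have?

Molecular formula: C17H16ClNO5.
DoU = (2C + 2 + N − H − X) / 2, where X is the halogen count and O/S are ignored.
    = (2·17 + 2 + 1 − 16 − 1) / 2 = 20 / 2 = 10.

10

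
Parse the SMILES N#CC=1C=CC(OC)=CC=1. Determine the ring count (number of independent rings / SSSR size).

In SMILES, each pair of matching ring-closure digits denotes one ring-closing bond; the number of such bonds equals the number of independent rings.
Ring-closure bonds here: 1.

1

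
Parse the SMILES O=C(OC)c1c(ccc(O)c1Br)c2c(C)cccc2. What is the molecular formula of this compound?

C15H13BrO3

Walk through each heavy atom and fill implicit hydrogens from standard valence (C 4, N 3, O 2, S 2, halogen 1); for lowercase aromatic atoms, an aromatic c carries 1 H when it has two neighbours and 0 H with three, and aromatic n carries 0 H:
  atom 1: O, bond orders sum to 2 (valence 2) → 0 H
  atom 2: C, bond orders sum to 4 (valence 4) → 0 H
  atom 3: O, bond orders sum to 2 (valence 2) → 0 H
  atom 4: C, bond orders sum to 1 (valence 4) → 3 H
  atom 5: aromatic c, 3 neighbours → 0 H
  atom 6: aromatic c, 3 neighbours → 0 H
  atom 7: aromatic c, 2 neighbours → 1 H
  atom 8: aromatic c, 2 neighbours → 1 H
  atom 9: aromatic c, 3 neighbours → 0 H
  atom 10: O, bond orders sum to 1 (valence 2) → 1 H
  atom 11: aromatic c, 3 neighbours → 0 H
  atom 12: Br (halogen, monovalent) → 0 H
  atom 13: aromatic c, 3 neighbours → 0 H
  atom 14: aromatic c, 3 neighbours → 0 H
  atom 15: C, bond orders sum to 1 (valence 4) → 3 H
  atom 16: aromatic c, 2 neighbours → 1 H
  atom 17: aromatic c, 2 neighbours → 1 H
  atom 18: aromatic c, 2 neighbours → 1 H
  atom 19: aromatic c, 2 neighbours → 1 H
Totals → C:15, H:13, Br:1, O:3.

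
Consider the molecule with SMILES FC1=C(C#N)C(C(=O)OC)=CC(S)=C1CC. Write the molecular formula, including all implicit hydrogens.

C11H10FNO2S

Walk through each heavy atom and fill implicit hydrogens from standard valence (C 4, N 3, O 2, S 2, halogen 1):
  atom 1: F (halogen, monovalent) → 0 H
  atom 2: C, bond orders sum to 4 (valence 4) → 0 H
  atom 3: C, bond orders sum to 4 (valence 4) → 0 H
  atom 4: C, bond orders sum to 4 (valence 4) → 0 H
  atom 5: N, bond orders sum to 3 (valence 3) → 0 H
  atom 6: C, bond orders sum to 4 (valence 4) → 0 H
  atom 7: C, bond orders sum to 4 (valence 4) → 0 H
  atom 8: O, bond orders sum to 2 (valence 2) → 0 H
  atom 9: O, bond orders sum to 2 (valence 2) → 0 H
  atom 10: C, bond orders sum to 1 (valence 4) → 3 H
  atom 11: C, bond orders sum to 3 (valence 4) → 1 H
  atom 12: C, bond orders sum to 4 (valence 4) → 0 H
  atom 13: S, bond orders sum to 1 (valence 2) → 1 H
  atom 14: C, bond orders sum to 4 (valence 4) → 0 H
  atom 15: C, bond orders sum to 2 (valence 4) → 2 H
  atom 16: C, bond orders sum to 1 (valence 4) → 3 H
Totals → C:11, H:10, F:1, N:1, O:2, S:1.
In Hill order: C11H10FNO2S.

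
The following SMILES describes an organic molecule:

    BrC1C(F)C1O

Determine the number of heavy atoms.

Every atom symbol written in the SMILES (organic subset) is one heavy atom; implicit H are not written.
Heavy atoms by element → Br:1, C:3, F:1, O:1.
Total: 6.

6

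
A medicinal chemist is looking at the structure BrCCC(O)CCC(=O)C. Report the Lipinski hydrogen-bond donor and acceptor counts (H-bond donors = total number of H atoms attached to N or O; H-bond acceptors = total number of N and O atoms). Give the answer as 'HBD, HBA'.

Donors: find every N or O and count the H atoms it carries.
  atom 5 (O): bond orders sum to 1 → 1 H
  atom 9 (O): bond orders sum to 2 → 0 H
Lipinski HBD = 1.
Acceptors: N atoms = 0, O atoms = 2 → HBA = 2.

1, 2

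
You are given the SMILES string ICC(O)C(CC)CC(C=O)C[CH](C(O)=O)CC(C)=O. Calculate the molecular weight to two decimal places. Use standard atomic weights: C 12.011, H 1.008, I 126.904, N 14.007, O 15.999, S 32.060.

First, the molecular formula is C14H23IO5 (counting implicit H from valence).
  C: 14 × 12.011 = 168.154
  H: 23 × 1.008 = 23.184
  I: 1 × 126.904 = 126.904
  O: 5 × 15.999 = 79.995
Sum: 14×12.011 + 23×1.008 + 1×126.904 + 5×15.999 = 398.237 → 398.24 g/mol.

398.24 g/mol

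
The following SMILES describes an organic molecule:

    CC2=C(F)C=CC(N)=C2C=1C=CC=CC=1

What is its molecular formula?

Walk through each heavy atom and fill implicit hydrogens from standard valence (C 4, N 3, O 2, S 2, halogen 1):
  atom 1: C, bond orders sum to 1 (valence 4) → 3 H
  atom 2: C, bond orders sum to 4 (valence 4) → 0 H
  atom 3: C, bond orders sum to 4 (valence 4) → 0 H
  atom 4: F (halogen, monovalent) → 0 H
  atom 5: C, bond orders sum to 3 (valence 4) → 1 H
  atom 6: C, bond orders sum to 3 (valence 4) → 1 H
  atom 7: C, bond orders sum to 4 (valence 4) → 0 H
  atom 8: N, bond orders sum to 1 (valence 3) → 2 H
  atom 9: C, bond orders sum to 4 (valence 4) → 0 H
  atom 10: C, bond orders sum to 4 (valence 4) → 0 H
  atom 11: C, bond orders sum to 3 (valence 4) → 1 H
  atom 12: C, bond orders sum to 3 (valence 4) → 1 H
  atom 13: C, bond orders sum to 3 (valence 4) → 1 H
  atom 14: C, bond orders sum to 3 (valence 4) → 1 H
  atom 15: C, bond orders sum to 3 (valence 4) → 1 H
Totals → C:13, H:12, F:1, N:1.
In Hill order: C13H12FN.

C13H12FN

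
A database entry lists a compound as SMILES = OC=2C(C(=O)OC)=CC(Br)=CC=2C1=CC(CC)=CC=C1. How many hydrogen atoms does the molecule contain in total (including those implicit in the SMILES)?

15

Walk through each heavy atom and fill implicit hydrogens from standard valence (C 4, N 3, O 2, S 2, halogen 1):
  atom 1: O, bond orders sum to 1 (valence 2) → 1 H
  atom 2: C, bond orders sum to 4 (valence 4) → 0 H
  atom 3: C, bond orders sum to 4 (valence 4) → 0 H
  atom 4: C, bond orders sum to 4 (valence 4) → 0 H
  atom 5: O, bond orders sum to 2 (valence 2) → 0 H
  atom 6: O, bond orders sum to 2 (valence 2) → 0 H
  atom 7: C, bond orders sum to 1 (valence 4) → 3 H
  atom 8: C, bond orders sum to 3 (valence 4) → 1 H
  atom 9: C, bond orders sum to 4 (valence 4) → 0 H
  atom 10: Br (halogen, monovalent) → 0 H
  atom 11: C, bond orders sum to 3 (valence 4) → 1 H
  atom 12: C, bond orders sum to 4 (valence 4) → 0 H
  atom 13: C, bond orders sum to 4 (valence 4) → 0 H
  atom 14: C, bond orders sum to 3 (valence 4) → 1 H
  atom 15: C, bond orders sum to 4 (valence 4) → 0 H
  atom 16: C, bond orders sum to 2 (valence 4) → 2 H
  atom 17: C, bond orders sum to 1 (valence 4) → 3 H
  atom 18: C, bond orders sum to 3 (valence 4) → 1 H
  atom 19: C, bond orders sum to 3 (valence 4) → 1 H
  atom 20: C, bond orders sum to 3 (valence 4) → 1 H
Total hydrogens: 15.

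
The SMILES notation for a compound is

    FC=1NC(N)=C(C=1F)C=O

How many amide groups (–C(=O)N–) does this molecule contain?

Scan the SMILES for the amide motif — none present.
Groups that are present: 1 aldehyde, 1 primary amine.

0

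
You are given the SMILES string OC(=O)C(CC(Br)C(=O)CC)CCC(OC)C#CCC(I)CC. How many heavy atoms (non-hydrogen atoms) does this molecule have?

23

Every atom symbol written in the SMILES (organic subset) is one heavy atom; implicit H are not written.
Heavy atoms by element → Br:1, C:17, I:1, O:4.
Total: 23.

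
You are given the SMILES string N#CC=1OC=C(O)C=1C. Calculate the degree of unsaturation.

5

Molecular formula: C6H5NO2.
DoU = (2C + 2 + N − H − X) / 2, where X is the halogen count and O/S are ignored.
    = (2·6 + 2 + 1 − 5 − 0) / 2 = 10 / 2 = 5.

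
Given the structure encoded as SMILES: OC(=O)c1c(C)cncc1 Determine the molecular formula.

Walk through each heavy atom and fill implicit hydrogens from standard valence (C 4, N 3, O 2, S 2, halogen 1); for lowercase aromatic atoms, an aromatic c carries 1 H when it has two neighbours and 0 H with three, and aromatic n carries 0 H:
  atom 1: O, bond orders sum to 1 (valence 2) → 1 H
  atom 2: C, bond orders sum to 4 (valence 4) → 0 H
  atom 3: O, bond orders sum to 2 (valence 2) → 0 H
  atom 4: aromatic c, 3 neighbours → 0 H
  atom 5: aromatic c, 3 neighbours → 0 H
  atom 6: C, bond orders sum to 1 (valence 4) → 3 H
  atom 7: aromatic c, 2 neighbours → 1 H
  atom 8: aromatic n, 2 neighbours → 0 H
  atom 9: aromatic c, 2 neighbours → 1 H
  atom 10: aromatic c, 2 neighbours → 1 H
Totals → C:7, H:7, N:1, O:2.
In Hill order: C7H7NO2.

C7H7NO2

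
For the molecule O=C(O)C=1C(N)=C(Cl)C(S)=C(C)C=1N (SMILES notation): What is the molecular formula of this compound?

Walk through each heavy atom and fill implicit hydrogens from standard valence (C 4, N 3, O 2, S 2, halogen 1):
  atom 1: O, bond orders sum to 2 (valence 2) → 0 H
  atom 2: C, bond orders sum to 4 (valence 4) → 0 H
  atom 3: O, bond orders sum to 1 (valence 2) → 1 H
  atom 4: C, bond orders sum to 4 (valence 4) → 0 H
  atom 5: C, bond orders sum to 4 (valence 4) → 0 H
  atom 6: N, bond orders sum to 1 (valence 3) → 2 H
  atom 7: C, bond orders sum to 4 (valence 4) → 0 H
  atom 8: Cl (halogen, monovalent) → 0 H
  atom 9: C, bond orders sum to 4 (valence 4) → 0 H
  atom 10: S, bond orders sum to 1 (valence 2) → 1 H
  atom 11: C, bond orders sum to 4 (valence 4) → 0 H
  atom 12: C, bond orders sum to 1 (valence 4) → 3 H
  atom 13: C, bond orders sum to 4 (valence 4) → 0 H
  atom 14: N, bond orders sum to 1 (valence 3) → 2 H
Totals → C:8, H:9, Cl:1, N:2, O:2, S:1.

C8H9ClN2O2S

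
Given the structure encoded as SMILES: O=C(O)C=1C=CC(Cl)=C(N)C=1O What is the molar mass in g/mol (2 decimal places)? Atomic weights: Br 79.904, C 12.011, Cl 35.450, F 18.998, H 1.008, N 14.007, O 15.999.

187.58 g/mol

First, the molecular formula is C7H6ClNO3 (counting implicit H from valence).
  C: 7 × 12.011 = 84.077
  Cl: 1 × 35.450 = 35.450
  H: 6 × 1.008 = 6.048
  N: 1 × 14.007 = 14.007
  O: 3 × 15.999 = 47.997
Sum: 7×12.011 + 1×35.450 + 6×1.008 + 1×14.007 + 3×15.999 = 187.579 → 187.58 g/mol.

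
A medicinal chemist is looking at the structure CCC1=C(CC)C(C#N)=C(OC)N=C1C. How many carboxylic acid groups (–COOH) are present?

0

Scan the SMILES for the carboxylic acid motif — none present.
Groups that are present: 1 ether, 1 nitrile.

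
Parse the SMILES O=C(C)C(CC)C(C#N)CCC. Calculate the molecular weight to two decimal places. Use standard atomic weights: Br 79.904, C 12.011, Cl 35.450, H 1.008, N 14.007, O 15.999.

167.25 g/mol

First, the molecular formula is C10H17NO (counting implicit H from valence).
  C: 10 × 12.011 = 120.110
  H: 17 × 1.008 = 17.136
  N: 1 × 14.007 = 14.007
  O: 1 × 15.999 = 15.999
Sum: 10×12.011 + 17×1.008 + 1×14.007 + 1×15.999 = 167.252 → 167.25 g/mol.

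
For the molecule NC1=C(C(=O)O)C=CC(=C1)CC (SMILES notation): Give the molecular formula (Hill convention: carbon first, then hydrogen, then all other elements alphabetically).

C9H11NO2

Walk through each heavy atom and fill implicit hydrogens from standard valence (C 4, N 3, O 2, S 2, halogen 1):
  atom 1: N, bond orders sum to 1 (valence 3) → 2 H
  atom 2: C, bond orders sum to 4 (valence 4) → 0 H
  atom 3: C, bond orders sum to 4 (valence 4) → 0 H
  atom 4: C, bond orders sum to 4 (valence 4) → 0 H
  atom 5: O, bond orders sum to 2 (valence 2) → 0 H
  atom 6: O, bond orders sum to 1 (valence 2) → 1 H
  atom 7: C, bond orders sum to 3 (valence 4) → 1 H
  atom 8: C, bond orders sum to 3 (valence 4) → 1 H
  atom 9: C, bond orders sum to 4 (valence 4) → 0 H
  atom 10: C, bond orders sum to 3 (valence 4) → 1 H
  atom 11: C, bond orders sum to 2 (valence 4) → 2 H
  atom 12: C, bond orders sum to 1 (valence 4) → 3 H
Totals → C:9, H:11, N:1, O:2.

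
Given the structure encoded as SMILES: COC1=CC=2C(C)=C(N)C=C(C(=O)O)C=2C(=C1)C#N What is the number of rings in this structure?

2

In SMILES, each pair of matching ring-closure digits denotes one ring-closing bond; the number of such bonds equals the number of independent rings.
Ring-closure bonds here: 2.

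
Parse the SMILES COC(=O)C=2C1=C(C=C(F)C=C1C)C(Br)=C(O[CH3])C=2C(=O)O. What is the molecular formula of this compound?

Walk through each heavy atom and fill implicit hydrogens from standard valence (C 4, N 3, O 2, S 2, halogen 1):
  atom 1: C, bond orders sum to 1 (valence 4) → 3 H
  atom 2: O, bond orders sum to 2 (valence 2) → 0 H
  atom 3: C, bond orders sum to 4 (valence 4) → 0 H
  atom 4: O, bond orders sum to 2 (valence 2) → 0 H
  atom 5: C, bond orders sum to 4 (valence 4) → 0 H
  atom 6: C, bond orders sum to 4 (valence 4) → 0 H
  atom 7: C, bond orders sum to 4 (valence 4) → 0 H
  atom 8: C, bond orders sum to 3 (valence 4) → 1 H
  atom 9: C, bond orders sum to 4 (valence 4) → 0 H
  atom 10: F (halogen, monovalent) → 0 H
  atom 11: C, bond orders sum to 3 (valence 4) → 1 H
  atom 12: C, bond orders sum to 4 (valence 4) → 0 H
  atom 13: C, bond orders sum to 1 (valence 4) → 3 H
  atom 14: C, bond orders sum to 4 (valence 4) → 0 H
  atom 15: Br (halogen, monovalent) → 0 H
  atom 16: C, bond orders sum to 4 (valence 4) → 0 H
  atom 17: O, bond orders sum to 2 (valence 2) → 0 H
  atom 18: C with explicit H count 3
  atom 19: C, bond orders sum to 4 (valence 4) → 0 H
  atom 20: C, bond orders sum to 4 (valence 4) → 0 H
  atom 21: O, bond orders sum to 2 (valence 2) → 0 H
  atom 22: O, bond orders sum to 1 (valence 2) → 1 H
Totals → C:15, H:12, Br:1, F:1, O:5.

C15H12BrFO5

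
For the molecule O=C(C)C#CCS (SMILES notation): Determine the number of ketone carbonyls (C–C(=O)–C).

The ketone motif appears at heavy-atom position 2 in the SMILES.
Other groups present: 1 alkyne, 1 thiol.
Ketone count: 1.

1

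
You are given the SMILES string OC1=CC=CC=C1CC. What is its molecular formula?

Walk through each heavy atom and fill implicit hydrogens from standard valence (C 4, N 3, O 2, S 2, halogen 1):
  atom 1: O, bond orders sum to 1 (valence 2) → 1 H
  atom 2: C, bond orders sum to 4 (valence 4) → 0 H
  atom 3: C, bond orders sum to 3 (valence 4) → 1 H
  atom 4: C, bond orders sum to 3 (valence 4) → 1 H
  atom 5: C, bond orders sum to 3 (valence 4) → 1 H
  atom 6: C, bond orders sum to 3 (valence 4) → 1 H
  atom 7: C, bond orders sum to 4 (valence 4) → 0 H
  atom 8: C, bond orders sum to 2 (valence 4) → 2 H
  atom 9: C, bond orders sum to 1 (valence 4) → 3 H
Totals → C:8, H:10, O:1.
In Hill order: C8H10O.

C8H10O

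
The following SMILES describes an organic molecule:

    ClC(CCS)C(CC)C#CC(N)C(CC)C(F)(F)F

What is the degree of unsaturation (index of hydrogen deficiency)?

2

Degree of unsaturation = (number of rings) + (number of π bonds).
Ring closures in the SMILES: 0.
π bonds: 1 triple bond (each 2 DoU) → 2 DoU from unsaturation.
Total DoU = 0 + 2 = 2.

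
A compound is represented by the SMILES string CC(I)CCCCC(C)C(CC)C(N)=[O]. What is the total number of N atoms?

1

Scan the SMILES for N atoms (remember two-letter symbols like Cl and Br are single atoms).
Nitrogen count: 1.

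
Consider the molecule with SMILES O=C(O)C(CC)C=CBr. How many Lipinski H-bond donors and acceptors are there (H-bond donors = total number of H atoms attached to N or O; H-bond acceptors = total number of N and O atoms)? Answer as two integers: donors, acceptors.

1, 2

Donors: find every N or O and count the H atoms it carries.
  atom 1 (O): bond orders sum to 2 → 0 H
  atom 3 (O): bond orders sum to 1 → 1 H
Lipinski HBD = 1.
Acceptors: N atoms = 0, O atoms = 2 → HBA = 2.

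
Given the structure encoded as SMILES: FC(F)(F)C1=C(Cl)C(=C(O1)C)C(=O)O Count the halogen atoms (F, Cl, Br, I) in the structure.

4

Halogen atoms appear at heavy-atom positions 1, 3, 4, 7 (1×Cl, 3×F).
Other groups present: 1 carboxylic acid.
Halogen count: 4.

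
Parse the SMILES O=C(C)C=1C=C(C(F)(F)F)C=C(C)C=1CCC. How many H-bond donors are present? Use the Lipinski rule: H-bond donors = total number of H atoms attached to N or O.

Donors: find every N or O and count the H atoms it carries.
  atom 1 (O): bond orders sum to 2 → 0 H
Lipinski HBD = 0.

0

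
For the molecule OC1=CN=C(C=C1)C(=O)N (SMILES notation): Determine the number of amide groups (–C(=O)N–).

The amide motif appears at heavy-atom position 8 in the SMILES.
Other groups present: 1 hydroxyl.
Amide count: 1.

1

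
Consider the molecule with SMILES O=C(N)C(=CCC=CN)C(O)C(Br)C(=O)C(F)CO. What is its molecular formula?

C11H16BrFN2O4

Walk through each heavy atom and fill implicit hydrogens from standard valence (C 4, N 3, O 2, S 2, halogen 1):
  atom 1: O, bond orders sum to 2 (valence 2) → 0 H
  atom 2: C, bond orders sum to 4 (valence 4) → 0 H
  atom 3: N, bond orders sum to 1 (valence 3) → 2 H
  atom 4: C, bond orders sum to 4 (valence 4) → 0 H
  atom 5: C, bond orders sum to 3 (valence 4) → 1 H
  atom 6: C, bond orders sum to 2 (valence 4) → 2 H
  atom 7: C, bond orders sum to 3 (valence 4) → 1 H
  atom 8: C, bond orders sum to 3 (valence 4) → 1 H
  atom 9: N, bond orders sum to 1 (valence 3) → 2 H
  atom 10: C, bond orders sum to 3 (valence 4) → 1 H
  atom 11: O, bond orders sum to 1 (valence 2) → 1 H
  atom 12: C, bond orders sum to 3 (valence 4) → 1 H
  atom 13: Br (halogen, monovalent) → 0 H
  atom 14: C, bond orders sum to 4 (valence 4) → 0 H
  atom 15: O, bond orders sum to 2 (valence 2) → 0 H
  atom 16: C, bond orders sum to 3 (valence 4) → 1 H
  atom 17: F (halogen, monovalent) → 0 H
  atom 18: C, bond orders sum to 2 (valence 4) → 2 H
  atom 19: O, bond orders sum to 1 (valence 2) → 1 H
Totals → C:11, H:16, Br:1, F:1, N:2, O:4.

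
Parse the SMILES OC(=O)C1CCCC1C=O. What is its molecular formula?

C7H10O3

Walk through each heavy atom and fill implicit hydrogens from standard valence (C 4, N 3, O 2, S 2, halogen 1):
  atom 1: O, bond orders sum to 1 (valence 2) → 1 H
  atom 2: C, bond orders sum to 4 (valence 4) → 0 H
  atom 3: O, bond orders sum to 2 (valence 2) → 0 H
  atom 4: C, bond orders sum to 3 (valence 4) → 1 H
  atom 5: C, bond orders sum to 2 (valence 4) → 2 H
  atom 6: C, bond orders sum to 2 (valence 4) → 2 H
  atom 7: C, bond orders sum to 2 (valence 4) → 2 H
  atom 8: C, bond orders sum to 3 (valence 4) → 1 H
  atom 9: C, bond orders sum to 3 (valence 4) → 1 H
  atom 10: O, bond orders sum to 2 (valence 2) → 0 H
Totals → C:7, H:10, O:3.
In Hill order: C7H10O3.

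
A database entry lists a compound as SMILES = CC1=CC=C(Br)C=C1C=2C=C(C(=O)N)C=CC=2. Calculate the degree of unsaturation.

9

Degree of unsaturation = (number of rings) + (number of π bonds).
Ring closures in the SMILES: 2.
π bonds: 7 double bonds (each 1 DoU) → 7 DoU from unsaturation.
Total DoU = 2 + 7 = 9.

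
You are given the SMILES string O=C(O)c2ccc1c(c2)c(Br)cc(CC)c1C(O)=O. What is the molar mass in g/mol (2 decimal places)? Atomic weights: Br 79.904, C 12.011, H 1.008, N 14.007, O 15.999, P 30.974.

323.14 g/mol

First, the molecular formula is C14H11BrO4 (counting implicit H from valence).
  Br: 1 × 79.904 = 79.904
  C: 14 × 12.011 = 168.154
  H: 11 × 1.008 = 11.088
  O: 4 × 15.999 = 63.996
Sum: 1×79.904 + 14×12.011 + 11×1.008 + 4×15.999 = 323.142 → 323.14 g/mol.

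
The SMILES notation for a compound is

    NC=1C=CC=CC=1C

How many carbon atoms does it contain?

Count every carbon token in the SMILES (each C, including those in ring-closure positions and inside branches).
Carbon count: 7.

7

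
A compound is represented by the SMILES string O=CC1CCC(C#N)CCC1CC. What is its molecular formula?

Walk through each heavy atom and fill implicit hydrogens from standard valence (C 4, N 3, O 2, S 2, halogen 1):
  atom 1: O, bond orders sum to 2 (valence 2) → 0 H
  atom 2: C, bond orders sum to 3 (valence 4) → 1 H
  atom 3: C, bond orders sum to 3 (valence 4) → 1 H
  atom 4: C, bond orders sum to 2 (valence 4) → 2 H
  atom 5: C, bond orders sum to 2 (valence 4) → 2 H
  atom 6: C, bond orders sum to 3 (valence 4) → 1 H
  atom 7: C, bond orders sum to 4 (valence 4) → 0 H
  atom 8: N, bond orders sum to 3 (valence 3) → 0 H
  atom 9: C, bond orders sum to 2 (valence 4) → 2 H
  atom 10: C, bond orders sum to 2 (valence 4) → 2 H
  atom 11: C, bond orders sum to 3 (valence 4) → 1 H
  atom 12: C, bond orders sum to 2 (valence 4) → 2 H
  atom 13: C, bond orders sum to 1 (valence 4) → 3 H
Totals → C:11, H:17, N:1, O:1.
In Hill order: C11H17NO.

C11H17NO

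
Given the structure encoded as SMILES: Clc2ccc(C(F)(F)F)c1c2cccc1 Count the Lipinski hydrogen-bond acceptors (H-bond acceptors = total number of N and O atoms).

N atoms: 0; O atoms: 0.
Lipinski HBA = 0 + 0 = 0.

0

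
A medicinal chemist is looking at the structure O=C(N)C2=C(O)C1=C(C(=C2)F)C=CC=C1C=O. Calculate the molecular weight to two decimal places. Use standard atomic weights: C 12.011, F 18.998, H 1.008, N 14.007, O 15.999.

233.20 g/mol

First, the molecular formula is C12H8FNO3 (counting implicit H from valence).
  C: 12 × 12.011 = 144.132
  F: 1 × 18.998 = 18.998
  H: 8 × 1.008 = 8.064
  N: 1 × 14.007 = 14.007
  O: 3 × 15.999 = 47.997
Sum: 12×12.011 + 1×18.998 + 8×1.008 + 1×14.007 + 3×15.999 = 233.198 → 233.20 g/mol.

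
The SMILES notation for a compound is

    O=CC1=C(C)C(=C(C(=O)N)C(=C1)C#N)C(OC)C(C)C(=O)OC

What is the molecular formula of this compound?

Walk through each heavy atom and fill implicit hydrogens from standard valence (C 4, N 3, O 2, S 2, halogen 1):
  atom 1: O, bond orders sum to 2 (valence 2) → 0 H
  atom 2: C, bond orders sum to 3 (valence 4) → 1 H
  atom 3: C, bond orders sum to 4 (valence 4) → 0 H
  atom 4: C, bond orders sum to 4 (valence 4) → 0 H
  atom 5: C, bond orders sum to 1 (valence 4) → 3 H
  atom 6: C, bond orders sum to 4 (valence 4) → 0 H
  atom 7: C, bond orders sum to 4 (valence 4) → 0 H
  atom 8: C, bond orders sum to 4 (valence 4) → 0 H
  atom 9: O, bond orders sum to 2 (valence 2) → 0 H
  atom 10: N, bond orders sum to 1 (valence 3) → 2 H
  atom 11: C, bond orders sum to 4 (valence 4) → 0 H
  atom 12: C, bond orders sum to 3 (valence 4) → 1 H
  atom 13: C, bond orders sum to 4 (valence 4) → 0 H
  atom 14: N, bond orders sum to 3 (valence 3) → 0 H
  atom 15: C, bond orders sum to 3 (valence 4) → 1 H
  atom 16: O, bond orders sum to 2 (valence 2) → 0 H
  atom 17: C, bond orders sum to 1 (valence 4) → 3 H
  atom 18: C, bond orders sum to 3 (valence 4) → 1 H
  atom 19: C, bond orders sum to 1 (valence 4) → 3 H
  atom 20: C, bond orders sum to 4 (valence 4) → 0 H
  atom 21: O, bond orders sum to 2 (valence 2) → 0 H
  atom 22: O, bond orders sum to 2 (valence 2) → 0 H
  atom 23: C, bond orders sum to 1 (valence 4) → 3 H
Totals → C:16, H:18, N:2, O:5.
In Hill order: C16H18N2O5.

C16H18N2O5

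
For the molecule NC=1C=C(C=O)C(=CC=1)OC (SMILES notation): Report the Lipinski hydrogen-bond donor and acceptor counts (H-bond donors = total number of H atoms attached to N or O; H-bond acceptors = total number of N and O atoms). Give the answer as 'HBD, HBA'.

Donors: find every N or O and count the H atoms it carries.
  atom 1 (N): bond orders sum to 1 → 2 H
  atom 6 (O): bond orders sum to 2 → 0 H
  atom 10 (O): bond orders sum to 2 → 0 H
Lipinski HBD = 2.
Acceptors: N atoms = 1, O atoms = 2 → HBA = 3.

2, 3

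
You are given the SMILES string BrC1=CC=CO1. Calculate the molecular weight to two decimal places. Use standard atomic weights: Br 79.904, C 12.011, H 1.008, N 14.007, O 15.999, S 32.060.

146.97 g/mol

First, the molecular formula is C4H3BrO (counting implicit H from valence).
  Br: 1 × 79.904 = 79.904
  C: 4 × 12.011 = 48.044
  H: 3 × 1.008 = 3.024
  O: 1 × 15.999 = 15.999
Sum: 1×79.904 + 4×12.011 + 3×1.008 + 1×15.999 = 146.971 → 146.97 g/mol.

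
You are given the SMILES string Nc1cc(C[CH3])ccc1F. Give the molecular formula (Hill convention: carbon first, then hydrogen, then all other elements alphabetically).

Walk through each heavy atom and fill implicit hydrogens from standard valence (C 4, N 3, O 2, S 2, halogen 1); for lowercase aromatic atoms, an aromatic c carries 1 H when it has two neighbours and 0 H with three, and aromatic n carries 0 H:
  atom 1: N, bond orders sum to 1 (valence 3) → 2 H
  atom 2: aromatic c, 3 neighbours → 0 H
  atom 3: aromatic c, 2 neighbours → 1 H
  atom 4: aromatic c, 3 neighbours → 0 H
  atom 5: C, bond orders sum to 2 (valence 4) → 2 H
  atom 6: C with explicit H count 3
  atom 7: aromatic c, 2 neighbours → 1 H
  atom 8: aromatic c, 2 neighbours → 1 H
  atom 9: aromatic c, 3 neighbours → 0 H
  atom 10: F (halogen, monovalent) → 0 H
Totals → C:8, H:10, F:1, N:1.

C8H10FN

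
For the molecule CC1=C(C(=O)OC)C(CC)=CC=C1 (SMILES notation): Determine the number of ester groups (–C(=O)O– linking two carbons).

1

The ester motif appears at heavy-atom position 4 in the SMILES.
Ester count: 1.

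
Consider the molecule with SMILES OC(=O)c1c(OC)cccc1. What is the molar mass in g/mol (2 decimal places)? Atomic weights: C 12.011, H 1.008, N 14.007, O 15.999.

152.15 g/mol

First, the molecular formula is C8H8O3 (counting implicit H from valence).
  C: 8 × 12.011 = 96.088
  H: 8 × 1.008 = 8.064
  O: 3 × 15.999 = 47.997
Sum: 8×12.011 + 8×1.008 + 3×15.999 = 152.149 → 152.15 g/mol.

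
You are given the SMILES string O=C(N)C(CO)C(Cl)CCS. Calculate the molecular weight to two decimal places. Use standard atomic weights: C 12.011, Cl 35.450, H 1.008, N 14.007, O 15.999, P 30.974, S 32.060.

197.68 g/mol

First, the molecular formula is C6H12ClNO2S (counting implicit H from valence).
  C: 6 × 12.011 = 72.066
  Cl: 1 × 35.450 = 35.450
  H: 12 × 1.008 = 12.096
  N: 1 × 14.007 = 14.007
  O: 2 × 15.999 = 31.998
  S: 1 × 32.060 = 32.060
Sum: 6×12.011 + 1×35.450 + 12×1.008 + 1×14.007 + 2×15.999 + 1×32.060 = 197.677 → 197.68 g/mol.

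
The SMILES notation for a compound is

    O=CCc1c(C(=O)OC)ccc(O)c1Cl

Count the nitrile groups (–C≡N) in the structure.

Scan the SMILES for the nitrile motif — none present.
Groups that are present: 1 aldehyde, 1 ester, 1 hydroxyl.

0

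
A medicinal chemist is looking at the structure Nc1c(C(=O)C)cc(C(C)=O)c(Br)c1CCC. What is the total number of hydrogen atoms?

16

Walk through each heavy atom and fill implicit hydrogens from standard valence (C 4, N 3, O 2, S 2, halogen 1); for lowercase aromatic atoms, an aromatic c carries 1 H when it has two neighbours and 0 H with three, and aromatic n carries 0 H:
  atom 1: N, bond orders sum to 1 (valence 3) → 2 H
  atom 2: aromatic c, 3 neighbours → 0 H
  atom 3: aromatic c, 3 neighbours → 0 H
  atom 4: C, bond orders sum to 4 (valence 4) → 0 H
  atom 5: O, bond orders sum to 2 (valence 2) → 0 H
  atom 6: C, bond orders sum to 1 (valence 4) → 3 H
  atom 7: aromatic c, 2 neighbours → 1 H
  atom 8: aromatic c, 3 neighbours → 0 H
  atom 9: C, bond orders sum to 4 (valence 4) → 0 H
  atom 10: C, bond orders sum to 1 (valence 4) → 3 H
  atom 11: O, bond orders sum to 2 (valence 2) → 0 H
  atom 12: aromatic c, 3 neighbours → 0 H
  atom 13: Br (halogen, monovalent) → 0 H
  atom 14: aromatic c, 3 neighbours → 0 H
  atom 15: C, bond orders sum to 2 (valence 4) → 2 H
  atom 16: C, bond orders sum to 2 (valence 4) → 2 H
  atom 17: C, bond orders sum to 1 (valence 4) → 3 H
Total hydrogens: 16.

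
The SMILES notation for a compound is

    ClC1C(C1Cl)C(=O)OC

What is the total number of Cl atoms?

2

Scan the SMILES for Cl atoms (remember two-letter symbols like Cl and Br are single atoms).
Chlorine count: 2.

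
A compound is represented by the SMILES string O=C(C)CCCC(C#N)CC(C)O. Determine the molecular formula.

Walk through each heavy atom and fill implicit hydrogens from standard valence (C 4, N 3, O 2, S 2, halogen 1):
  atom 1: O, bond orders sum to 2 (valence 2) → 0 H
  atom 2: C, bond orders sum to 4 (valence 4) → 0 H
  atom 3: C, bond orders sum to 1 (valence 4) → 3 H
  atom 4: C, bond orders sum to 2 (valence 4) → 2 H
  atom 5: C, bond orders sum to 2 (valence 4) → 2 H
  atom 6: C, bond orders sum to 2 (valence 4) → 2 H
  atom 7: C, bond orders sum to 3 (valence 4) → 1 H
  atom 8: C, bond orders sum to 4 (valence 4) → 0 H
  atom 9: N, bond orders sum to 3 (valence 3) → 0 H
  atom 10: C, bond orders sum to 2 (valence 4) → 2 H
  atom 11: C, bond orders sum to 3 (valence 4) → 1 H
  atom 12: C, bond orders sum to 1 (valence 4) → 3 H
  atom 13: O, bond orders sum to 1 (valence 2) → 1 H
Totals → C:10, H:17, N:1, O:2.

C10H17NO2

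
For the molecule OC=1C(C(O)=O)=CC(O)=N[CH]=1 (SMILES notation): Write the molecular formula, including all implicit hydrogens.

C6H5NO4

Walk through each heavy atom and fill implicit hydrogens from standard valence (C 4, N 3, O 2, S 2, halogen 1):
  atom 1: O, bond orders sum to 1 (valence 2) → 1 H
  atom 2: C, bond orders sum to 4 (valence 4) → 0 H
  atom 3: C, bond orders sum to 4 (valence 4) → 0 H
  atom 4: C, bond orders sum to 4 (valence 4) → 0 H
  atom 5: O, bond orders sum to 1 (valence 2) → 1 H
  atom 6: O, bond orders sum to 2 (valence 2) → 0 H
  atom 7: C, bond orders sum to 3 (valence 4) → 1 H
  atom 8: C, bond orders sum to 4 (valence 4) → 0 H
  atom 9: O, bond orders sum to 1 (valence 2) → 1 H
  atom 10: N, bond orders sum to 3 (valence 3) → 0 H
  atom 11: C with explicit H count 1
Totals → C:6, H:5, N:1, O:4.
In Hill order: C6H5NO4.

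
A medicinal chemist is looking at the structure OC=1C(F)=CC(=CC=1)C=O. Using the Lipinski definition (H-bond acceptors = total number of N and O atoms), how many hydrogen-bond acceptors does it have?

N atoms: 0; O atoms: 2.
Lipinski HBA = 0 + 2 = 2.

2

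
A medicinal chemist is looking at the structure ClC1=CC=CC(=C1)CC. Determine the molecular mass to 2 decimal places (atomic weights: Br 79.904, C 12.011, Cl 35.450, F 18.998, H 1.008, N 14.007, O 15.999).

140.61 g/mol

First, the molecular formula is C8H9Cl (counting implicit H from valence).
  C: 8 × 12.011 = 96.088
  Cl: 1 × 35.450 = 35.450
  H: 9 × 1.008 = 9.072
Sum: 8×12.011 + 1×35.450 + 9×1.008 = 140.610 → 140.61 g/mol.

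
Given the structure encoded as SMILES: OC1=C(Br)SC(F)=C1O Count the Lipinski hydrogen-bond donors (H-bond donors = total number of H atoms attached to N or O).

2

Donors: find every N or O and count the H atoms it carries.
  atom 1 (O): bond orders sum to 1 → 1 H
  atom 9 (O): bond orders sum to 1 → 1 H
Lipinski HBD = 2.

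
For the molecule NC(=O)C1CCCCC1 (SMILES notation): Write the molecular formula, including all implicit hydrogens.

Walk through each heavy atom and fill implicit hydrogens from standard valence (C 4, N 3, O 2, S 2, halogen 1):
  atom 1: N, bond orders sum to 1 (valence 3) → 2 H
  atom 2: C, bond orders sum to 4 (valence 4) → 0 H
  atom 3: O, bond orders sum to 2 (valence 2) → 0 H
  atom 4: C, bond orders sum to 3 (valence 4) → 1 H
  atom 5: C, bond orders sum to 2 (valence 4) → 2 H
  atom 6: C, bond orders sum to 2 (valence 4) → 2 H
  atom 7: C, bond orders sum to 2 (valence 4) → 2 H
  atom 8: C, bond orders sum to 2 (valence 4) → 2 H
  atom 9: C, bond orders sum to 2 (valence 4) → 2 H
Totals → C:7, H:13, N:1, O:1.

C7H13NO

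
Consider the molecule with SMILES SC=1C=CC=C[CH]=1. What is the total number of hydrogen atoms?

Walk through each heavy atom and fill implicit hydrogens from standard valence (C 4, N 3, O 2, S 2, halogen 1):
  atom 1: S, bond orders sum to 1 (valence 2) → 1 H
  atom 2: C, bond orders sum to 4 (valence 4) → 0 H
  atom 3: C, bond orders sum to 3 (valence 4) → 1 H
  atom 4: C, bond orders sum to 3 (valence 4) → 1 H
  atom 5: C, bond orders sum to 3 (valence 4) → 1 H
  atom 6: C, bond orders sum to 3 (valence 4) → 1 H
  atom 7: C with explicit H count 1
Total hydrogens: 6.

6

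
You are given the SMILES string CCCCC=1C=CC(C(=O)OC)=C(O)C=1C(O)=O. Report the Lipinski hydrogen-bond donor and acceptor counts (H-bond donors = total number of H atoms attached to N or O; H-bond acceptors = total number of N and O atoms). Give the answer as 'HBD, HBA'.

Donors: find every N or O and count the H atoms it carries.
  atom 10 (O): bond orders sum to 2 → 0 H
  atom 11 (O): bond orders sum to 2 → 0 H
  atom 14 (O): bond orders sum to 1 → 1 H
  atom 17 (O): bond orders sum to 1 → 1 H
  atom 18 (O): bond orders sum to 2 → 0 H
Lipinski HBD = 2.
Acceptors: N atoms = 0, O atoms = 5 → HBA = 5.

2, 5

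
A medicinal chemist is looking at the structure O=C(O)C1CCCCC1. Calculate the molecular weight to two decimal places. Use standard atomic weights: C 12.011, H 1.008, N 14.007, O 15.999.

First, the molecular formula is C7H12O2 (counting implicit H from valence).
  C: 7 × 12.011 = 84.077
  H: 12 × 1.008 = 12.096
  O: 2 × 15.999 = 31.998
Sum: 7×12.011 + 12×1.008 + 2×15.999 = 128.171 → 128.17 g/mol.

128.17 g/mol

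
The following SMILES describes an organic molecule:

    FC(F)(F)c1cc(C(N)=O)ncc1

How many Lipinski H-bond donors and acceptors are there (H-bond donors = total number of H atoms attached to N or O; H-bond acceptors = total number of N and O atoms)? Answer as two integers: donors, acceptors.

Donors: find every N or O and count the H atoms it carries.
  atom 9 (N): bond orders sum to 1 → 2 H
  atom 10 (O): bond orders sum to 2 → 0 H
  atom 11 (N): bond orders sum to 3 → 0 H
Lipinski HBD = 2.
Acceptors: N atoms = 2, O atoms = 1 → HBA = 3.

2, 3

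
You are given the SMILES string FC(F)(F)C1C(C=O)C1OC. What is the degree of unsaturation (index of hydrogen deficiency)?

2

Molecular formula: C6H7F3O2.
DoU = (2C + 2 + N − H − X) / 2, where X is the halogen count and O/S are ignored.
    = (2·6 + 2 + 0 − 7 − 3) / 2 = 4 / 2 = 2.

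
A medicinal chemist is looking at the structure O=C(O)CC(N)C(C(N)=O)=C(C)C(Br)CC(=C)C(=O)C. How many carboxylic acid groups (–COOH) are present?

The carboxylic acid motif appears at heavy-atom position 2 in the SMILES.
Other groups present: 2 alkene, 1 amide, 1 ketone, 1 primary amine.
Carboxylic acid count: 1.

1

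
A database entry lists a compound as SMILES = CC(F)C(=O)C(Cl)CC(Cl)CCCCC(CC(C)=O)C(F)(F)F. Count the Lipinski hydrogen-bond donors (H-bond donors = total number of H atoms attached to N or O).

Donors: find every N or O and count the H atoms it carries.
  atom 5 (O): bond orders sum to 2 → 0 H
  atom 19 (O): bond orders sum to 2 → 0 H
Lipinski HBD = 0.

0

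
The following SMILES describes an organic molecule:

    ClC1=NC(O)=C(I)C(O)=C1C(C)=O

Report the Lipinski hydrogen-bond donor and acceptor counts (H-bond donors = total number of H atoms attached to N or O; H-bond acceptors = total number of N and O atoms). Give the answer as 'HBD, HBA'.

2, 4

Donors: find every N or O and count the H atoms it carries.
  atom 3 (N): bond orders sum to 3 → 0 H
  atom 5 (O): bond orders sum to 1 → 1 H
  atom 9 (O): bond orders sum to 1 → 1 H
  atom 13 (O): bond orders sum to 2 → 0 H
Lipinski HBD = 2.
Acceptors: N atoms = 1, O atoms = 3 → HBA = 4.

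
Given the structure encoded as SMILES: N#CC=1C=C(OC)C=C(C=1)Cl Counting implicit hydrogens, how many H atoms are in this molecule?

Walk through each heavy atom and fill implicit hydrogens from standard valence (C 4, N 3, O 2, S 2, halogen 1):
  atom 1: N, bond orders sum to 3 (valence 3) → 0 H
  atom 2: C, bond orders sum to 4 (valence 4) → 0 H
  atom 3: C, bond orders sum to 4 (valence 4) → 0 H
  atom 4: C, bond orders sum to 3 (valence 4) → 1 H
  atom 5: C, bond orders sum to 4 (valence 4) → 0 H
  atom 6: O, bond orders sum to 2 (valence 2) → 0 H
  atom 7: C, bond orders sum to 1 (valence 4) → 3 H
  atom 8: C, bond orders sum to 3 (valence 4) → 1 H
  atom 9: C, bond orders sum to 4 (valence 4) → 0 H
  atom 10: C, bond orders sum to 3 (valence 4) → 1 H
  atom 11: Cl (halogen, monovalent) → 0 H
Total hydrogens: 6.

6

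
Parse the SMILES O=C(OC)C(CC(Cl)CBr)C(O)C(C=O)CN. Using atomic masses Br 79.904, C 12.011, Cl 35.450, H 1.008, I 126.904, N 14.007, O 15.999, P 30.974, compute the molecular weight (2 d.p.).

First, the molecular formula is C10H17BrClNO4 (counting implicit H from valence).
  Br: 1 × 79.904 = 79.904
  C: 10 × 12.011 = 120.110
  Cl: 1 × 35.450 = 35.450
  H: 17 × 1.008 = 17.136
  N: 1 × 14.007 = 14.007
  O: 4 × 15.999 = 63.996
Sum: 1×79.904 + 10×12.011 + 1×35.450 + 17×1.008 + 1×14.007 + 4×15.999 = 330.603 → 330.60 g/mol.

330.60 g/mol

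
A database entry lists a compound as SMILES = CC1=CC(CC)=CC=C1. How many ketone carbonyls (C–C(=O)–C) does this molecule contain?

0

Scan the SMILES for the ketone motif — none present.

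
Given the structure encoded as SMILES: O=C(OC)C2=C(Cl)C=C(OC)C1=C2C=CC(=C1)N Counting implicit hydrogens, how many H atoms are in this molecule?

Walk through each heavy atom and fill implicit hydrogens from standard valence (C 4, N 3, O 2, S 2, halogen 1):
  atom 1: O, bond orders sum to 2 (valence 2) → 0 H
  atom 2: C, bond orders sum to 4 (valence 4) → 0 H
  atom 3: O, bond orders sum to 2 (valence 2) → 0 H
  atom 4: C, bond orders sum to 1 (valence 4) → 3 H
  atom 5: C, bond orders sum to 4 (valence 4) → 0 H
  atom 6: C, bond orders sum to 4 (valence 4) → 0 H
  atom 7: Cl (halogen, monovalent) → 0 H
  atom 8: C, bond orders sum to 3 (valence 4) → 1 H
  atom 9: C, bond orders sum to 4 (valence 4) → 0 H
  atom 10: O, bond orders sum to 2 (valence 2) → 0 H
  atom 11: C, bond orders sum to 1 (valence 4) → 3 H
  atom 12: C, bond orders sum to 4 (valence 4) → 0 H
  atom 13: C, bond orders sum to 4 (valence 4) → 0 H
  atom 14: C, bond orders sum to 3 (valence 4) → 1 H
  atom 15: C, bond orders sum to 3 (valence 4) → 1 H
  atom 16: C, bond orders sum to 4 (valence 4) → 0 H
  atom 17: C, bond orders sum to 3 (valence 4) → 1 H
  atom 18: N, bond orders sum to 1 (valence 3) → 2 H
Total hydrogens: 12.

12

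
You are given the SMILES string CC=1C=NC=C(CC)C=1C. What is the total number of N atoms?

1

Scan the SMILES for N atoms (remember two-letter symbols like Cl and Br are single atoms).
Nitrogen count: 1.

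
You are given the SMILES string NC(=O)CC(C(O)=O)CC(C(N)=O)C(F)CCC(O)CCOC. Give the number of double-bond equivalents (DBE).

3

Molecular formula: C14H25FN2O6.
DoU = (2C + 2 + N − H − X) / 2, where X is the halogen count and O/S are ignored.
    = (2·14 + 2 + 2 − 25 − 1) / 2 = 6 / 2 = 3.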